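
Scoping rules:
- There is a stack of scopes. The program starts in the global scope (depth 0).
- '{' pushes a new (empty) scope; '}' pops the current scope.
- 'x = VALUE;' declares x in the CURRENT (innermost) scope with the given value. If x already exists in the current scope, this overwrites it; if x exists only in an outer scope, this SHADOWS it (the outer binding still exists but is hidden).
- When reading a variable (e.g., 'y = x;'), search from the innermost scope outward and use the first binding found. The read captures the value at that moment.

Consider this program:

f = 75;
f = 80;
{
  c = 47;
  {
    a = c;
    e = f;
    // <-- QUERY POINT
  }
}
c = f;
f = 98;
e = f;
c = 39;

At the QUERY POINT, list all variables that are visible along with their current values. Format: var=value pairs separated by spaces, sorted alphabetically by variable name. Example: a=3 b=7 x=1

Answer: a=47 c=47 e=80 f=80

Derivation:
Step 1: declare f=75 at depth 0
Step 2: declare f=80 at depth 0
Step 3: enter scope (depth=1)
Step 4: declare c=47 at depth 1
Step 5: enter scope (depth=2)
Step 6: declare a=(read c)=47 at depth 2
Step 7: declare e=(read f)=80 at depth 2
Visible at query point: a=47 c=47 e=80 f=80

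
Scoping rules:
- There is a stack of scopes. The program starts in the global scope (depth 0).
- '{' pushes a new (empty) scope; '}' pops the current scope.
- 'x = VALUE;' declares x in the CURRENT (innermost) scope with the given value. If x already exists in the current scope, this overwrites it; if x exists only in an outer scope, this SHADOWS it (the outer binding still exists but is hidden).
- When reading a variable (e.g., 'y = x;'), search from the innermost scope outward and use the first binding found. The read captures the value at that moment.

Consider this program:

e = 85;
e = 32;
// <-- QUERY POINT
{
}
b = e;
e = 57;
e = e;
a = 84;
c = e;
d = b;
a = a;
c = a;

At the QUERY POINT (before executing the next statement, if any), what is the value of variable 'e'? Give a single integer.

Step 1: declare e=85 at depth 0
Step 2: declare e=32 at depth 0
Visible at query point: e=32

Answer: 32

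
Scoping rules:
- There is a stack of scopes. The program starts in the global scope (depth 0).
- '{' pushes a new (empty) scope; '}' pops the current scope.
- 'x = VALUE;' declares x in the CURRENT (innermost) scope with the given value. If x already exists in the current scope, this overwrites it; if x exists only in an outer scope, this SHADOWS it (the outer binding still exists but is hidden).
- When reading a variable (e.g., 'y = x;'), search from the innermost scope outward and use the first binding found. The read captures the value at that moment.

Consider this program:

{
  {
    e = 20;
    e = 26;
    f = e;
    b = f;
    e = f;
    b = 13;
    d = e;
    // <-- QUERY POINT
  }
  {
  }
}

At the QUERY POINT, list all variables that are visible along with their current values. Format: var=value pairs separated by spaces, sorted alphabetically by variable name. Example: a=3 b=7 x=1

Step 1: enter scope (depth=1)
Step 2: enter scope (depth=2)
Step 3: declare e=20 at depth 2
Step 4: declare e=26 at depth 2
Step 5: declare f=(read e)=26 at depth 2
Step 6: declare b=(read f)=26 at depth 2
Step 7: declare e=(read f)=26 at depth 2
Step 8: declare b=13 at depth 2
Step 9: declare d=(read e)=26 at depth 2
Visible at query point: b=13 d=26 e=26 f=26

Answer: b=13 d=26 e=26 f=26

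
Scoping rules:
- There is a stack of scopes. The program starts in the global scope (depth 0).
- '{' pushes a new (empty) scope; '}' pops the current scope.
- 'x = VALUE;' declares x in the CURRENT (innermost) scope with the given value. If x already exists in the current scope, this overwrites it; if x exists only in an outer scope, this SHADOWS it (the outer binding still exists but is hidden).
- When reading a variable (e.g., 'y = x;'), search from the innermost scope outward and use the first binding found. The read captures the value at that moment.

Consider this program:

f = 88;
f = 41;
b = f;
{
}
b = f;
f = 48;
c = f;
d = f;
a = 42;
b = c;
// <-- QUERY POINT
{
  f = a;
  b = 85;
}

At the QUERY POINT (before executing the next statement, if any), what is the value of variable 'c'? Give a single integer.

Step 1: declare f=88 at depth 0
Step 2: declare f=41 at depth 0
Step 3: declare b=(read f)=41 at depth 0
Step 4: enter scope (depth=1)
Step 5: exit scope (depth=0)
Step 6: declare b=(read f)=41 at depth 0
Step 7: declare f=48 at depth 0
Step 8: declare c=(read f)=48 at depth 0
Step 9: declare d=(read f)=48 at depth 0
Step 10: declare a=42 at depth 0
Step 11: declare b=(read c)=48 at depth 0
Visible at query point: a=42 b=48 c=48 d=48 f=48

Answer: 48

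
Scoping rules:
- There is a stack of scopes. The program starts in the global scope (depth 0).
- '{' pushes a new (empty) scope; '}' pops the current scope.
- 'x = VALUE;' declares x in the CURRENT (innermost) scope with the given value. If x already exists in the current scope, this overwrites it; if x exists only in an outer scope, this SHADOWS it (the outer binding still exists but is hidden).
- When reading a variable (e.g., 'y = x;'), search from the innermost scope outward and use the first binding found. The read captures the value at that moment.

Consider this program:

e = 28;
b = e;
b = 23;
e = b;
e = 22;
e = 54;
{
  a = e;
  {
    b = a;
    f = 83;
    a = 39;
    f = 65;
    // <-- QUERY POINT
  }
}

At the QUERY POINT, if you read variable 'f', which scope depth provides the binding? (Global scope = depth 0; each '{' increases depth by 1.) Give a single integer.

Answer: 2

Derivation:
Step 1: declare e=28 at depth 0
Step 2: declare b=(read e)=28 at depth 0
Step 3: declare b=23 at depth 0
Step 4: declare e=(read b)=23 at depth 0
Step 5: declare e=22 at depth 0
Step 6: declare e=54 at depth 0
Step 7: enter scope (depth=1)
Step 8: declare a=(read e)=54 at depth 1
Step 9: enter scope (depth=2)
Step 10: declare b=(read a)=54 at depth 2
Step 11: declare f=83 at depth 2
Step 12: declare a=39 at depth 2
Step 13: declare f=65 at depth 2
Visible at query point: a=39 b=54 e=54 f=65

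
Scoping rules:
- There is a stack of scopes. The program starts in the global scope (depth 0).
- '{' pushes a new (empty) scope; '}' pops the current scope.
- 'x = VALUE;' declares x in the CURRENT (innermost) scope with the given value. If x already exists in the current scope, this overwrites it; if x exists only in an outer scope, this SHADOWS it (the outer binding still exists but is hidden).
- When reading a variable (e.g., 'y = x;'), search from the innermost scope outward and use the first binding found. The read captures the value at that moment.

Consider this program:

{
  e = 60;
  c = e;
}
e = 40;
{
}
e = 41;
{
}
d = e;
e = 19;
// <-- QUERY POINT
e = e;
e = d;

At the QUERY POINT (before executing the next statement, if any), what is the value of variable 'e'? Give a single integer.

Answer: 19

Derivation:
Step 1: enter scope (depth=1)
Step 2: declare e=60 at depth 1
Step 3: declare c=(read e)=60 at depth 1
Step 4: exit scope (depth=0)
Step 5: declare e=40 at depth 0
Step 6: enter scope (depth=1)
Step 7: exit scope (depth=0)
Step 8: declare e=41 at depth 0
Step 9: enter scope (depth=1)
Step 10: exit scope (depth=0)
Step 11: declare d=(read e)=41 at depth 0
Step 12: declare e=19 at depth 0
Visible at query point: d=41 e=19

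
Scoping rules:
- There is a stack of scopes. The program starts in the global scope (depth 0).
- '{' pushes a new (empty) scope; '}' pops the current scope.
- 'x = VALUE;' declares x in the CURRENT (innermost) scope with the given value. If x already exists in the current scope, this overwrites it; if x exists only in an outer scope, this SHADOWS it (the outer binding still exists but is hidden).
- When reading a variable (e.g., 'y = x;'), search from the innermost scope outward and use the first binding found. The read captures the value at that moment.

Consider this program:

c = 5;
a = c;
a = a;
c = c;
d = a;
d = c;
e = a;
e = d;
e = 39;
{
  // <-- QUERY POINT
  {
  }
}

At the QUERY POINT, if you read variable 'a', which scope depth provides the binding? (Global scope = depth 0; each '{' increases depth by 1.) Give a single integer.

Answer: 0

Derivation:
Step 1: declare c=5 at depth 0
Step 2: declare a=(read c)=5 at depth 0
Step 3: declare a=(read a)=5 at depth 0
Step 4: declare c=(read c)=5 at depth 0
Step 5: declare d=(read a)=5 at depth 0
Step 6: declare d=(read c)=5 at depth 0
Step 7: declare e=(read a)=5 at depth 0
Step 8: declare e=(read d)=5 at depth 0
Step 9: declare e=39 at depth 0
Step 10: enter scope (depth=1)
Visible at query point: a=5 c=5 d=5 e=39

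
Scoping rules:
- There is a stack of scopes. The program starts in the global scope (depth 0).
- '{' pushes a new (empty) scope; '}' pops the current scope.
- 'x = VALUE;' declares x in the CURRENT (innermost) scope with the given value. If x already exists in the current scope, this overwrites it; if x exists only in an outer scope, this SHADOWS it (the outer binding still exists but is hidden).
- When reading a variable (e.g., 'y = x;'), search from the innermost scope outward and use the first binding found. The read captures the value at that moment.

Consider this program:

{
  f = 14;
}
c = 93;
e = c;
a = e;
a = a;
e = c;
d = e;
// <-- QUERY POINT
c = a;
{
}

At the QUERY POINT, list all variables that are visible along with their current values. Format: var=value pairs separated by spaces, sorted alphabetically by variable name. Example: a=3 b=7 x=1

Answer: a=93 c=93 d=93 e=93

Derivation:
Step 1: enter scope (depth=1)
Step 2: declare f=14 at depth 1
Step 3: exit scope (depth=0)
Step 4: declare c=93 at depth 0
Step 5: declare e=(read c)=93 at depth 0
Step 6: declare a=(read e)=93 at depth 0
Step 7: declare a=(read a)=93 at depth 0
Step 8: declare e=(read c)=93 at depth 0
Step 9: declare d=(read e)=93 at depth 0
Visible at query point: a=93 c=93 d=93 e=93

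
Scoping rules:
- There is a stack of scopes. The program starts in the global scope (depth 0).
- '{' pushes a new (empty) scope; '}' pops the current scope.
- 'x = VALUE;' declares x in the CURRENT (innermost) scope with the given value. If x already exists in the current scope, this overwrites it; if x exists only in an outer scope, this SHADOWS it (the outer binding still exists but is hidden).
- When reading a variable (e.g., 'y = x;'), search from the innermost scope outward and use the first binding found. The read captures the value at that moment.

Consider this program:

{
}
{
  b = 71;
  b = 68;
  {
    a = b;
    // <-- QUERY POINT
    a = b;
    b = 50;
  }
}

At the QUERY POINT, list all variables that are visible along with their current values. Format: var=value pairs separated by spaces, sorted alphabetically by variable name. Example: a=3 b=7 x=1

Step 1: enter scope (depth=1)
Step 2: exit scope (depth=0)
Step 3: enter scope (depth=1)
Step 4: declare b=71 at depth 1
Step 5: declare b=68 at depth 1
Step 6: enter scope (depth=2)
Step 7: declare a=(read b)=68 at depth 2
Visible at query point: a=68 b=68

Answer: a=68 b=68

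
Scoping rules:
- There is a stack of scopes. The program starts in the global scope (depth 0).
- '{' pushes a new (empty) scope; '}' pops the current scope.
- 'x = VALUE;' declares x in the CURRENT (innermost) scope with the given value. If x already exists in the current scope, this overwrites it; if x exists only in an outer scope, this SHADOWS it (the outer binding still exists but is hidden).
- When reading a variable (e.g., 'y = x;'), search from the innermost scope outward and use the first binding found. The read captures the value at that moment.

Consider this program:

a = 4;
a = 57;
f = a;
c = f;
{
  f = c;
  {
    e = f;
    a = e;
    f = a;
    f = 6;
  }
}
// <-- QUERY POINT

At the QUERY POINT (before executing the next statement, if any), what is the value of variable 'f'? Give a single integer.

Step 1: declare a=4 at depth 0
Step 2: declare a=57 at depth 0
Step 3: declare f=(read a)=57 at depth 0
Step 4: declare c=(read f)=57 at depth 0
Step 5: enter scope (depth=1)
Step 6: declare f=(read c)=57 at depth 1
Step 7: enter scope (depth=2)
Step 8: declare e=(read f)=57 at depth 2
Step 9: declare a=(read e)=57 at depth 2
Step 10: declare f=(read a)=57 at depth 2
Step 11: declare f=6 at depth 2
Step 12: exit scope (depth=1)
Step 13: exit scope (depth=0)
Visible at query point: a=57 c=57 f=57

Answer: 57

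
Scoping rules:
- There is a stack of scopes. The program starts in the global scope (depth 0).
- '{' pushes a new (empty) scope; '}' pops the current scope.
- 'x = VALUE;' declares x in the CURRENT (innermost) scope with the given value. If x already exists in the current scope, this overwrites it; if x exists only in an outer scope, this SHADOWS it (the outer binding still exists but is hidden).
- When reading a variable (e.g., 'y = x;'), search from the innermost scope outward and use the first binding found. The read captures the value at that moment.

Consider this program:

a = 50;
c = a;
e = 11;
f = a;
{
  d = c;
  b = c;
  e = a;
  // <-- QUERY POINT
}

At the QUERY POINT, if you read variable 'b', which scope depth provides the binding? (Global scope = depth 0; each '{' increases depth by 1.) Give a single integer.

Step 1: declare a=50 at depth 0
Step 2: declare c=(read a)=50 at depth 0
Step 3: declare e=11 at depth 0
Step 4: declare f=(read a)=50 at depth 0
Step 5: enter scope (depth=1)
Step 6: declare d=(read c)=50 at depth 1
Step 7: declare b=(read c)=50 at depth 1
Step 8: declare e=(read a)=50 at depth 1
Visible at query point: a=50 b=50 c=50 d=50 e=50 f=50

Answer: 1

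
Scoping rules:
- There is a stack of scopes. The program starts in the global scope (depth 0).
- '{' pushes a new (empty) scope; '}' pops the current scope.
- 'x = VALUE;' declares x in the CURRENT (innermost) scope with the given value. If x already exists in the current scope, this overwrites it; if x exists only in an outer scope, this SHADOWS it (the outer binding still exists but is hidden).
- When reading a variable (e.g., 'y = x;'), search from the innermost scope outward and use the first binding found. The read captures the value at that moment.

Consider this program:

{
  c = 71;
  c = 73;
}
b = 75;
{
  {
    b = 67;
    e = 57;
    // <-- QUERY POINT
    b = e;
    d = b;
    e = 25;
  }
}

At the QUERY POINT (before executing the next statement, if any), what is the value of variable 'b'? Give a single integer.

Answer: 67

Derivation:
Step 1: enter scope (depth=1)
Step 2: declare c=71 at depth 1
Step 3: declare c=73 at depth 1
Step 4: exit scope (depth=0)
Step 5: declare b=75 at depth 0
Step 6: enter scope (depth=1)
Step 7: enter scope (depth=2)
Step 8: declare b=67 at depth 2
Step 9: declare e=57 at depth 2
Visible at query point: b=67 e=57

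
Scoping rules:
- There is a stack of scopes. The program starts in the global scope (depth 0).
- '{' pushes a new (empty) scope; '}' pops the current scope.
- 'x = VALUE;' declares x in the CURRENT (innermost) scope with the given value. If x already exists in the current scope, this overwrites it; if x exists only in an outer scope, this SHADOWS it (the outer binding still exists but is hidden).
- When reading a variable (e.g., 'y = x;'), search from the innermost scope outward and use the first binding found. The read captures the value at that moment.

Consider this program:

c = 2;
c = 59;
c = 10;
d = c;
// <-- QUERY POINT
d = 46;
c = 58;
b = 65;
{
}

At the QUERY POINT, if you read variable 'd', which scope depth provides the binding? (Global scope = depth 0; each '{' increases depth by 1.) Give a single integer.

Answer: 0

Derivation:
Step 1: declare c=2 at depth 0
Step 2: declare c=59 at depth 0
Step 3: declare c=10 at depth 0
Step 4: declare d=(read c)=10 at depth 0
Visible at query point: c=10 d=10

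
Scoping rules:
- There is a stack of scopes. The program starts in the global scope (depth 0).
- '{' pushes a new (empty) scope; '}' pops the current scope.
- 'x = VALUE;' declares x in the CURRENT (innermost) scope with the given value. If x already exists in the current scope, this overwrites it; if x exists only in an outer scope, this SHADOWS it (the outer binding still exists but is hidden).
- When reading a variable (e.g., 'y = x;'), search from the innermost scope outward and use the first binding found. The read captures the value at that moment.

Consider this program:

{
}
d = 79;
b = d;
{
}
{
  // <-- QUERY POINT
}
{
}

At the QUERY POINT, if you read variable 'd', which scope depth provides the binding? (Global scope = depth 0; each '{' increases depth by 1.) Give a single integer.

Answer: 0

Derivation:
Step 1: enter scope (depth=1)
Step 2: exit scope (depth=0)
Step 3: declare d=79 at depth 0
Step 4: declare b=(read d)=79 at depth 0
Step 5: enter scope (depth=1)
Step 6: exit scope (depth=0)
Step 7: enter scope (depth=1)
Visible at query point: b=79 d=79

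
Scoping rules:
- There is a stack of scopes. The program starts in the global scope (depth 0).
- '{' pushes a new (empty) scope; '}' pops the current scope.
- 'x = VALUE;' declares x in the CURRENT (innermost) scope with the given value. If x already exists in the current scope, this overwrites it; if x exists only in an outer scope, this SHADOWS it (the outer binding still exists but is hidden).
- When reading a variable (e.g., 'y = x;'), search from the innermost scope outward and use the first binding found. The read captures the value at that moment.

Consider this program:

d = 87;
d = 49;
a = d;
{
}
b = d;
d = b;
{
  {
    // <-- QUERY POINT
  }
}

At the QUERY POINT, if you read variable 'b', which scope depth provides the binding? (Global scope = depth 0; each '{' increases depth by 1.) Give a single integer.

Answer: 0

Derivation:
Step 1: declare d=87 at depth 0
Step 2: declare d=49 at depth 0
Step 3: declare a=(read d)=49 at depth 0
Step 4: enter scope (depth=1)
Step 5: exit scope (depth=0)
Step 6: declare b=(read d)=49 at depth 0
Step 7: declare d=(read b)=49 at depth 0
Step 8: enter scope (depth=1)
Step 9: enter scope (depth=2)
Visible at query point: a=49 b=49 d=49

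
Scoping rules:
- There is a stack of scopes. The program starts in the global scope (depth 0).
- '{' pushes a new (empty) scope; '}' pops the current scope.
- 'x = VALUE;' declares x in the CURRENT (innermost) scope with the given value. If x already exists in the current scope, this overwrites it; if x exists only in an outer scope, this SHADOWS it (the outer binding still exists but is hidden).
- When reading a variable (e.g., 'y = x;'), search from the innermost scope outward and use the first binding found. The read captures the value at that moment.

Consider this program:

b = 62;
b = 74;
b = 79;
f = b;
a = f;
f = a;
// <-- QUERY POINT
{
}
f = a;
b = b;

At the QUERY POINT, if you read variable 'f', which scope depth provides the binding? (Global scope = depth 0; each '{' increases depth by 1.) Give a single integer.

Step 1: declare b=62 at depth 0
Step 2: declare b=74 at depth 0
Step 3: declare b=79 at depth 0
Step 4: declare f=(read b)=79 at depth 0
Step 5: declare a=(read f)=79 at depth 0
Step 6: declare f=(read a)=79 at depth 0
Visible at query point: a=79 b=79 f=79

Answer: 0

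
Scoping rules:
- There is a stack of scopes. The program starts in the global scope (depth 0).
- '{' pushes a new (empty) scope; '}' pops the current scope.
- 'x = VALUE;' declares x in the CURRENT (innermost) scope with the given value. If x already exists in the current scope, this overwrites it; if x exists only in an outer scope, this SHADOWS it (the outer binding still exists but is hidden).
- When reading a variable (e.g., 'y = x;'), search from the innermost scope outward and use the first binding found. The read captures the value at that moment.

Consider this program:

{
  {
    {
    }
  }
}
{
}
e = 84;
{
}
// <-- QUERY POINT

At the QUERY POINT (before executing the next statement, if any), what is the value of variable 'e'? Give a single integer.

Step 1: enter scope (depth=1)
Step 2: enter scope (depth=2)
Step 3: enter scope (depth=3)
Step 4: exit scope (depth=2)
Step 5: exit scope (depth=1)
Step 6: exit scope (depth=0)
Step 7: enter scope (depth=1)
Step 8: exit scope (depth=0)
Step 9: declare e=84 at depth 0
Step 10: enter scope (depth=1)
Step 11: exit scope (depth=0)
Visible at query point: e=84

Answer: 84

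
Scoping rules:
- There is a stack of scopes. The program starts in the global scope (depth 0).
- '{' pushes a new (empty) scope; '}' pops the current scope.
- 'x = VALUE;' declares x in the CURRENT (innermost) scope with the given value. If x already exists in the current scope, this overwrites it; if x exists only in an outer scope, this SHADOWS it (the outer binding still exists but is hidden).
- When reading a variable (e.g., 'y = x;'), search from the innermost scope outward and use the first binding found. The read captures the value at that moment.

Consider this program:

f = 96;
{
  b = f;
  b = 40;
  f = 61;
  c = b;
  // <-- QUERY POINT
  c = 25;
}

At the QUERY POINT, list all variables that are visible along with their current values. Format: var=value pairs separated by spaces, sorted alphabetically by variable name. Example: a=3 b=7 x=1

Step 1: declare f=96 at depth 0
Step 2: enter scope (depth=1)
Step 3: declare b=(read f)=96 at depth 1
Step 4: declare b=40 at depth 1
Step 5: declare f=61 at depth 1
Step 6: declare c=(read b)=40 at depth 1
Visible at query point: b=40 c=40 f=61

Answer: b=40 c=40 f=61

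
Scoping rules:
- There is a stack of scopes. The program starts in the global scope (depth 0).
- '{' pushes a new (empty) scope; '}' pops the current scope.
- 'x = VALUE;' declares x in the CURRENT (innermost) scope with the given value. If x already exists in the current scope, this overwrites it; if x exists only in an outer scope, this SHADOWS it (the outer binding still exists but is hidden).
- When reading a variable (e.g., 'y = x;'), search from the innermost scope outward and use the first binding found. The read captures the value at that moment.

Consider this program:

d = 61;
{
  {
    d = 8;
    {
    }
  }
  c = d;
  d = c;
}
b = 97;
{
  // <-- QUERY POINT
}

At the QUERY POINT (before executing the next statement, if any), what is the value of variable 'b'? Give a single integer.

Step 1: declare d=61 at depth 0
Step 2: enter scope (depth=1)
Step 3: enter scope (depth=2)
Step 4: declare d=8 at depth 2
Step 5: enter scope (depth=3)
Step 6: exit scope (depth=2)
Step 7: exit scope (depth=1)
Step 8: declare c=(read d)=61 at depth 1
Step 9: declare d=(read c)=61 at depth 1
Step 10: exit scope (depth=0)
Step 11: declare b=97 at depth 0
Step 12: enter scope (depth=1)
Visible at query point: b=97 d=61

Answer: 97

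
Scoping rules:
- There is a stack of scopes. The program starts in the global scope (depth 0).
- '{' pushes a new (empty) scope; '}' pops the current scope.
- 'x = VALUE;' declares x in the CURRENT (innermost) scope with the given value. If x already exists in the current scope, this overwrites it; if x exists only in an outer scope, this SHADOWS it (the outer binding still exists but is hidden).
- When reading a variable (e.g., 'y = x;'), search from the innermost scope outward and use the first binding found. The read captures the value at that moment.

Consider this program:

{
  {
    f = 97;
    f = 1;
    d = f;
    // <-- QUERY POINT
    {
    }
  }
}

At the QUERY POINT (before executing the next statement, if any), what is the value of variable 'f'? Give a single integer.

Answer: 1

Derivation:
Step 1: enter scope (depth=1)
Step 2: enter scope (depth=2)
Step 3: declare f=97 at depth 2
Step 4: declare f=1 at depth 2
Step 5: declare d=(read f)=1 at depth 2
Visible at query point: d=1 f=1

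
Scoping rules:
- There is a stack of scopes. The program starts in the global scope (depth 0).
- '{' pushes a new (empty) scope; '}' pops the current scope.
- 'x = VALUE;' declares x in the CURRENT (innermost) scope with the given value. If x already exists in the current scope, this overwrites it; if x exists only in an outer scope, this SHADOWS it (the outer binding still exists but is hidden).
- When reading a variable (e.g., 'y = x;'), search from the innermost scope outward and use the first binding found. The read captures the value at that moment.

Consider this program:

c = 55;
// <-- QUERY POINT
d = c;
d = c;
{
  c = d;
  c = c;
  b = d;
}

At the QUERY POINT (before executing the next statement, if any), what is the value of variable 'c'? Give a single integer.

Answer: 55

Derivation:
Step 1: declare c=55 at depth 0
Visible at query point: c=55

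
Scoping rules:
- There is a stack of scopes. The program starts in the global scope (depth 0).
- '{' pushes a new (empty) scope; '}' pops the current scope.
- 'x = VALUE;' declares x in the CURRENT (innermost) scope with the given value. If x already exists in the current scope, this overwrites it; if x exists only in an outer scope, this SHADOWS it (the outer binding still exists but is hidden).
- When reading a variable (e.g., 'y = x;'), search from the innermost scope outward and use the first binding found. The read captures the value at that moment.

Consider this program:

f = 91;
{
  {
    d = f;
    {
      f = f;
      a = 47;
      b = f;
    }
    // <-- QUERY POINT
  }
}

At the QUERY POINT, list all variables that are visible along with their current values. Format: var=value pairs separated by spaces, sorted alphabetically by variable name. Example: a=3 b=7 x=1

Answer: d=91 f=91

Derivation:
Step 1: declare f=91 at depth 0
Step 2: enter scope (depth=1)
Step 3: enter scope (depth=2)
Step 4: declare d=(read f)=91 at depth 2
Step 5: enter scope (depth=3)
Step 6: declare f=(read f)=91 at depth 3
Step 7: declare a=47 at depth 3
Step 8: declare b=(read f)=91 at depth 3
Step 9: exit scope (depth=2)
Visible at query point: d=91 f=91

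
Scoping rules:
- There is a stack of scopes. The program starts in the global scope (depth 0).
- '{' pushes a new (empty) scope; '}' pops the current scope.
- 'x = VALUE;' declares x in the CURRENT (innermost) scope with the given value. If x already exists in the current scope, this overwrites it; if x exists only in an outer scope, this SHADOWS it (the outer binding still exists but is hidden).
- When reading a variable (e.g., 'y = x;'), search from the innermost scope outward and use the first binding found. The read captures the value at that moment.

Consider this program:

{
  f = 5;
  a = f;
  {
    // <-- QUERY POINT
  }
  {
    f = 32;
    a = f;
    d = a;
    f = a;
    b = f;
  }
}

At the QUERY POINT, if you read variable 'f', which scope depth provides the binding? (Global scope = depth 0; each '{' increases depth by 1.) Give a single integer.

Answer: 1

Derivation:
Step 1: enter scope (depth=1)
Step 2: declare f=5 at depth 1
Step 3: declare a=(read f)=5 at depth 1
Step 4: enter scope (depth=2)
Visible at query point: a=5 f=5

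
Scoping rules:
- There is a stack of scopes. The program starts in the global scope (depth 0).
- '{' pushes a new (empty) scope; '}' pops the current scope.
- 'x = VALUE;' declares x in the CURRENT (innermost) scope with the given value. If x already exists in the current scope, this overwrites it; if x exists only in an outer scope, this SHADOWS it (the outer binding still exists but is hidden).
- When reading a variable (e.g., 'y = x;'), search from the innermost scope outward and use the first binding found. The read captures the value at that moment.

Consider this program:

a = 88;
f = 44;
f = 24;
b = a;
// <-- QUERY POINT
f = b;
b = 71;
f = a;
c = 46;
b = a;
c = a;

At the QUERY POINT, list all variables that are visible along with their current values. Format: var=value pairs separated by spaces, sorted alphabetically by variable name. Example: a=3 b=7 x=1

Answer: a=88 b=88 f=24

Derivation:
Step 1: declare a=88 at depth 0
Step 2: declare f=44 at depth 0
Step 3: declare f=24 at depth 0
Step 4: declare b=(read a)=88 at depth 0
Visible at query point: a=88 b=88 f=24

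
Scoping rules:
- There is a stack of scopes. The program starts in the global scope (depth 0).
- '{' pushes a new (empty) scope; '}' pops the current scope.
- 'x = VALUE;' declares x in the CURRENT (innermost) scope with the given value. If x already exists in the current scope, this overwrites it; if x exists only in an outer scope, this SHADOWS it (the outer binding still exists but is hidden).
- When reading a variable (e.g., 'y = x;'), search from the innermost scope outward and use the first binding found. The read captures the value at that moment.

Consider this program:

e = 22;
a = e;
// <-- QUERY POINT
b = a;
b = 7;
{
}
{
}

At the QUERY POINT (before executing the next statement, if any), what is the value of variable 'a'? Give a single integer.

Step 1: declare e=22 at depth 0
Step 2: declare a=(read e)=22 at depth 0
Visible at query point: a=22 e=22

Answer: 22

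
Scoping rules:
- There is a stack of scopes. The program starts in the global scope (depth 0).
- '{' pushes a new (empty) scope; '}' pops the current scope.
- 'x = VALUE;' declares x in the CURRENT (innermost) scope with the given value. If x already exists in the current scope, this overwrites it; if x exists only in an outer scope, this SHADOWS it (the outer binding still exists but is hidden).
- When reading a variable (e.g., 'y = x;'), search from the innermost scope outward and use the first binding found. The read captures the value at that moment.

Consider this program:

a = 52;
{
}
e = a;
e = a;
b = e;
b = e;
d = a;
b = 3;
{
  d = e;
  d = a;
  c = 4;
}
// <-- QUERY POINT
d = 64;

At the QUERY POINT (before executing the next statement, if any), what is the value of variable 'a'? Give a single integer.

Step 1: declare a=52 at depth 0
Step 2: enter scope (depth=1)
Step 3: exit scope (depth=0)
Step 4: declare e=(read a)=52 at depth 0
Step 5: declare e=(read a)=52 at depth 0
Step 6: declare b=(read e)=52 at depth 0
Step 7: declare b=(read e)=52 at depth 0
Step 8: declare d=(read a)=52 at depth 0
Step 9: declare b=3 at depth 0
Step 10: enter scope (depth=1)
Step 11: declare d=(read e)=52 at depth 1
Step 12: declare d=(read a)=52 at depth 1
Step 13: declare c=4 at depth 1
Step 14: exit scope (depth=0)
Visible at query point: a=52 b=3 d=52 e=52

Answer: 52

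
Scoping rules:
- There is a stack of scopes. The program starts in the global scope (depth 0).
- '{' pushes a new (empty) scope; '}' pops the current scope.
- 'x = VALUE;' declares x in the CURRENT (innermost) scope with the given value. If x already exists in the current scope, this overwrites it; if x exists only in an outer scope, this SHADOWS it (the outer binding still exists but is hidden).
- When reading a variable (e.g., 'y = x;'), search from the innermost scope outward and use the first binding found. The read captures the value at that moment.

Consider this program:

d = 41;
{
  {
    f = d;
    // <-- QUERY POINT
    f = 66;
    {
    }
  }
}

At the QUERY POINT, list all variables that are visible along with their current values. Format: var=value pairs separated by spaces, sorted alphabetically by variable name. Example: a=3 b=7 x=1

Step 1: declare d=41 at depth 0
Step 2: enter scope (depth=1)
Step 3: enter scope (depth=2)
Step 4: declare f=(read d)=41 at depth 2
Visible at query point: d=41 f=41

Answer: d=41 f=41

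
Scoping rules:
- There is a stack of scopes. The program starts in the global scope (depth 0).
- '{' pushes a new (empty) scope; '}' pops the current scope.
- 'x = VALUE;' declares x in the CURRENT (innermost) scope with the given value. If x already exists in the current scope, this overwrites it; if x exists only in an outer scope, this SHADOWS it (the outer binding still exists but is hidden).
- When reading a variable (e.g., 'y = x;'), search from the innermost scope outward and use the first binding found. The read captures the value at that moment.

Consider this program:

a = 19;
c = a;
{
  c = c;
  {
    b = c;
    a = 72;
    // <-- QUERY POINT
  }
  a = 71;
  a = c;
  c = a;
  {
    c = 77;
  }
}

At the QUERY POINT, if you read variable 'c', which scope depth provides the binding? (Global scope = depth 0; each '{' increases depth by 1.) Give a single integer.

Answer: 1

Derivation:
Step 1: declare a=19 at depth 0
Step 2: declare c=(read a)=19 at depth 0
Step 3: enter scope (depth=1)
Step 4: declare c=(read c)=19 at depth 1
Step 5: enter scope (depth=2)
Step 6: declare b=(read c)=19 at depth 2
Step 7: declare a=72 at depth 2
Visible at query point: a=72 b=19 c=19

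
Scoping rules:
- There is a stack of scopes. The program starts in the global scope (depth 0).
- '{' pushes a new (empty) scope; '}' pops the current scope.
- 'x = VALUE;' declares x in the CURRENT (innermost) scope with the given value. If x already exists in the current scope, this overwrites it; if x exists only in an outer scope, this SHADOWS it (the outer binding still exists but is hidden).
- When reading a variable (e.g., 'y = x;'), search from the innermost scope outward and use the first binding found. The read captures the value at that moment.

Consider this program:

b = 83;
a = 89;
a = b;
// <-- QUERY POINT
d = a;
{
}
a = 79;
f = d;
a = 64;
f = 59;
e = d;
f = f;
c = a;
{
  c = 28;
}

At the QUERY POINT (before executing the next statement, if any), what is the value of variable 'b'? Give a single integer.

Step 1: declare b=83 at depth 0
Step 2: declare a=89 at depth 0
Step 3: declare a=(read b)=83 at depth 0
Visible at query point: a=83 b=83

Answer: 83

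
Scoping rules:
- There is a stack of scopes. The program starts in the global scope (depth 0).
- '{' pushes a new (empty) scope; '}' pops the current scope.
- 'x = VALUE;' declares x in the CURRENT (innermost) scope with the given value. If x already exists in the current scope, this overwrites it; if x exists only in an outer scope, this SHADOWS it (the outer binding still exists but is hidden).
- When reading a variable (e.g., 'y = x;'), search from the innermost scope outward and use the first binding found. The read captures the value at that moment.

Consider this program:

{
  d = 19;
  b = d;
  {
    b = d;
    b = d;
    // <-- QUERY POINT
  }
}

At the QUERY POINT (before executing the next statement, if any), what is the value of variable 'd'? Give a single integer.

Answer: 19

Derivation:
Step 1: enter scope (depth=1)
Step 2: declare d=19 at depth 1
Step 3: declare b=(read d)=19 at depth 1
Step 4: enter scope (depth=2)
Step 5: declare b=(read d)=19 at depth 2
Step 6: declare b=(read d)=19 at depth 2
Visible at query point: b=19 d=19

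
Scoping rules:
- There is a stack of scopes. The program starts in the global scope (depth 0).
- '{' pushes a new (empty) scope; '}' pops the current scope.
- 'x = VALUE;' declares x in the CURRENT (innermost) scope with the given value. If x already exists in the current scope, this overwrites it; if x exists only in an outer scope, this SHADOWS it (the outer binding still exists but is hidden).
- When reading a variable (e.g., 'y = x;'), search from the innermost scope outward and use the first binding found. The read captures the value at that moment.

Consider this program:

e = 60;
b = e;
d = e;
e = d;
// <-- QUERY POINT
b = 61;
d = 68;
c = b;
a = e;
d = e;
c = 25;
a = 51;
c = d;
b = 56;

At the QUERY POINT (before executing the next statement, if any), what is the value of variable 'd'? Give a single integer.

Step 1: declare e=60 at depth 0
Step 2: declare b=(read e)=60 at depth 0
Step 3: declare d=(read e)=60 at depth 0
Step 4: declare e=(read d)=60 at depth 0
Visible at query point: b=60 d=60 e=60

Answer: 60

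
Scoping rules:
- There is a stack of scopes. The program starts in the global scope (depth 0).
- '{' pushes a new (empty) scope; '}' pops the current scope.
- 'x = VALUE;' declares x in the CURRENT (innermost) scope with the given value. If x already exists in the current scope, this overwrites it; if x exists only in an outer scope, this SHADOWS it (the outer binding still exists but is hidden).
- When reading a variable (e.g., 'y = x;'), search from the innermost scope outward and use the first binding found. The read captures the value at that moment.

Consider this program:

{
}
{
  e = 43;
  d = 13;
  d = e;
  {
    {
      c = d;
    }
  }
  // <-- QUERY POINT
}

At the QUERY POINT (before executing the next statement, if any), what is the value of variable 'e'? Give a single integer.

Step 1: enter scope (depth=1)
Step 2: exit scope (depth=0)
Step 3: enter scope (depth=1)
Step 4: declare e=43 at depth 1
Step 5: declare d=13 at depth 1
Step 6: declare d=(read e)=43 at depth 1
Step 7: enter scope (depth=2)
Step 8: enter scope (depth=3)
Step 9: declare c=(read d)=43 at depth 3
Step 10: exit scope (depth=2)
Step 11: exit scope (depth=1)
Visible at query point: d=43 e=43

Answer: 43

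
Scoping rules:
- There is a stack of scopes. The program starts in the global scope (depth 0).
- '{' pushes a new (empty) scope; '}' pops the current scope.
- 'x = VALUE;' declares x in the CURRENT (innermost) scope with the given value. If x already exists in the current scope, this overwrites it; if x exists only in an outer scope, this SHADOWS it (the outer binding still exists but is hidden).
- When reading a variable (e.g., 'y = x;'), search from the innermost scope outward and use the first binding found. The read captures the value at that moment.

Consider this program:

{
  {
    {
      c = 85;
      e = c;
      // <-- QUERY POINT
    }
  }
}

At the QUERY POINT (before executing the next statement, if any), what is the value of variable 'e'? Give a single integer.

Step 1: enter scope (depth=1)
Step 2: enter scope (depth=2)
Step 3: enter scope (depth=3)
Step 4: declare c=85 at depth 3
Step 5: declare e=(read c)=85 at depth 3
Visible at query point: c=85 e=85

Answer: 85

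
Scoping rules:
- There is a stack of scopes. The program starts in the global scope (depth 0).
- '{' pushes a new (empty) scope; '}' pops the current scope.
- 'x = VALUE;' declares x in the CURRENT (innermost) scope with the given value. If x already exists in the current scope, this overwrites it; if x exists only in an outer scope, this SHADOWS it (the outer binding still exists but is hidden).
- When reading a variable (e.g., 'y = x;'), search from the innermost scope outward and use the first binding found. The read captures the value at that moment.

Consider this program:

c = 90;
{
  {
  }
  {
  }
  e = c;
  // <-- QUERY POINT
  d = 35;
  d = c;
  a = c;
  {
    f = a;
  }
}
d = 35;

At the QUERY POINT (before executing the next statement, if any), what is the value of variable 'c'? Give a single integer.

Step 1: declare c=90 at depth 0
Step 2: enter scope (depth=1)
Step 3: enter scope (depth=2)
Step 4: exit scope (depth=1)
Step 5: enter scope (depth=2)
Step 6: exit scope (depth=1)
Step 7: declare e=(read c)=90 at depth 1
Visible at query point: c=90 e=90

Answer: 90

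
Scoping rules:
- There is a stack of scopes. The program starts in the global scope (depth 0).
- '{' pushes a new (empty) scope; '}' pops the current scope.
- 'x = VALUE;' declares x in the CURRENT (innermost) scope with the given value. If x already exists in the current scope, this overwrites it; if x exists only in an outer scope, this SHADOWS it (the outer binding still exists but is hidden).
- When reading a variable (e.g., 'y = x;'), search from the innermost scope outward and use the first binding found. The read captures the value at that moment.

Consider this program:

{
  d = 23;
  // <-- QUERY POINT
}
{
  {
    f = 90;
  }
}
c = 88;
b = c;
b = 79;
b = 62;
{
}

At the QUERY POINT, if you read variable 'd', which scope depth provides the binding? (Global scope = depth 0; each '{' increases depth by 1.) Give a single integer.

Step 1: enter scope (depth=1)
Step 2: declare d=23 at depth 1
Visible at query point: d=23

Answer: 1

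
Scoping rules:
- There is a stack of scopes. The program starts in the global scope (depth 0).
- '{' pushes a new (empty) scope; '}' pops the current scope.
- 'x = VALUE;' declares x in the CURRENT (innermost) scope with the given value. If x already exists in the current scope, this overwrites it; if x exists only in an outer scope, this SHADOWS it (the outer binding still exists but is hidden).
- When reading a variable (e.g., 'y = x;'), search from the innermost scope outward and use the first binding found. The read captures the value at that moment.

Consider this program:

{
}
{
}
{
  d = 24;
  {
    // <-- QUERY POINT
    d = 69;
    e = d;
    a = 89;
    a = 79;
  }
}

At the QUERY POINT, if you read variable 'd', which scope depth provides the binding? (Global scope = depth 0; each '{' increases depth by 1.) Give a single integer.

Answer: 1

Derivation:
Step 1: enter scope (depth=1)
Step 2: exit scope (depth=0)
Step 3: enter scope (depth=1)
Step 4: exit scope (depth=0)
Step 5: enter scope (depth=1)
Step 6: declare d=24 at depth 1
Step 7: enter scope (depth=2)
Visible at query point: d=24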